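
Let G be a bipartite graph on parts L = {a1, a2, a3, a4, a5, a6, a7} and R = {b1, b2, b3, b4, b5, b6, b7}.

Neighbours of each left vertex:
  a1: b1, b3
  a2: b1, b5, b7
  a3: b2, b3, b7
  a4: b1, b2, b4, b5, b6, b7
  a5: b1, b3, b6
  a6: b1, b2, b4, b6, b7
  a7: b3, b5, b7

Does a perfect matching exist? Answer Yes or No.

Yes

For example, pair a1-b1, a2-b5, a3-b7, a4-b2, a5-b6, a6-b4, a7-b3.
Every left vertex is matched, so this is a perfect matching.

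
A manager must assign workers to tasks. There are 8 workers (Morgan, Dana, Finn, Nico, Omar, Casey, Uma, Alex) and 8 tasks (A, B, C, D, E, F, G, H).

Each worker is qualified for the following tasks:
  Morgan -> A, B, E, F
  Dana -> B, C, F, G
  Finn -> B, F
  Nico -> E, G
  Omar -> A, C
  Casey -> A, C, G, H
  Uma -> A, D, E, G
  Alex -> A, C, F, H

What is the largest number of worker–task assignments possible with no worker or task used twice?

One maximum matching: Morgan–E, Dana–C, Finn–B, Nico–G, Omar–A, Casey–H, Uma–D, Alex–F.
This saturates every worker, so 8 is the maximum.

8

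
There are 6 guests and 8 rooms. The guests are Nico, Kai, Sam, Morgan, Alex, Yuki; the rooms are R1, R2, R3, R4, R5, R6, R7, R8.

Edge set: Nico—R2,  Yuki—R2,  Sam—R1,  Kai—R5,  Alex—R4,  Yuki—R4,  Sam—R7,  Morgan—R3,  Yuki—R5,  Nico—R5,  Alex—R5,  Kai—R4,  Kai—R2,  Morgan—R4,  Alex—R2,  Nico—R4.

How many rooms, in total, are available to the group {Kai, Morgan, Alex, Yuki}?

The union of neighbours of {Kai, Morgan, Alex, Yuki} is {R2, R3, R4, R5}, which has 4 elements.
Since |N(S)| = 4 ≥ |S| = 4, Hall's condition holds for this subset.

4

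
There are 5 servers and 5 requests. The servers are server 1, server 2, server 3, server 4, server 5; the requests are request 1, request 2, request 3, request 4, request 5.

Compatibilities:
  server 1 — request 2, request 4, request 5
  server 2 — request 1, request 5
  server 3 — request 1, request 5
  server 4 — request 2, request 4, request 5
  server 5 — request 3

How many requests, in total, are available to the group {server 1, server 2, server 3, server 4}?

4

The union of neighbours of {server 1, server 2, server 3, server 4} is {request 1, request 2, request 4, request 5}, which has 4 elements.
Since |N(S)| = 4 ≥ |S| = 4, Hall's condition holds for this subset.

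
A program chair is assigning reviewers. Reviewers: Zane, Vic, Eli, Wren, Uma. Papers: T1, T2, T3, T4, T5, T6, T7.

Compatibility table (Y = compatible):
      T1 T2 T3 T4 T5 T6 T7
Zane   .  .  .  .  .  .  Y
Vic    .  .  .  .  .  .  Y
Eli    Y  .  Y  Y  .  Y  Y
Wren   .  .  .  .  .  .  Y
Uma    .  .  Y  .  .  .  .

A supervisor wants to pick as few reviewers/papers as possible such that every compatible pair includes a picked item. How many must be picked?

The 3 edges Zane–T7, Eli–T4, Uma–T3 form a matching, so any vertex cover needs at least 3 vertices (one per matched edge).
Conversely {Eli, Uma, T7} meets every edge and has exactly 3 vertices, so 3 is optimal.

3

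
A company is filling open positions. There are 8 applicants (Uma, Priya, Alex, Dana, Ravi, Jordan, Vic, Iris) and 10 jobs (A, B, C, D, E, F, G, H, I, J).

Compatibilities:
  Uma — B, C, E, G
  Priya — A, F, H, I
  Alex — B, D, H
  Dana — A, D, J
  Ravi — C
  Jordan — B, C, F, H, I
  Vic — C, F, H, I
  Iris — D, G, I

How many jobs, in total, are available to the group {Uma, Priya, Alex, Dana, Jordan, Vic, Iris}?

10

The union of neighbours of {Uma, Priya, Alex, Dana, Jordan, Vic, Iris} is {A, B, C, D, E, F, G, H, I, J}, which has 10 elements.
Since |N(S)| = 10 ≥ |S| = 7, Hall's condition holds for this subset.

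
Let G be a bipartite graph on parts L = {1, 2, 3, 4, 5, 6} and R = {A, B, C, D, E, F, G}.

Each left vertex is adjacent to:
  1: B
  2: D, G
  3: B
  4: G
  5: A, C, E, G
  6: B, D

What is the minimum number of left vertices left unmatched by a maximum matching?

2

One maximum matching: 1-B, 2-D, 4-G, 5-E.
The set {1, 2, 3, 4, 6} has only 3 neighbours ({B, D, G}), so by Hall's theorem at most 4 of the 6 left vertices can be matched.
That matches 4 of the 6, leaving 2 unmatched; no matching can do better.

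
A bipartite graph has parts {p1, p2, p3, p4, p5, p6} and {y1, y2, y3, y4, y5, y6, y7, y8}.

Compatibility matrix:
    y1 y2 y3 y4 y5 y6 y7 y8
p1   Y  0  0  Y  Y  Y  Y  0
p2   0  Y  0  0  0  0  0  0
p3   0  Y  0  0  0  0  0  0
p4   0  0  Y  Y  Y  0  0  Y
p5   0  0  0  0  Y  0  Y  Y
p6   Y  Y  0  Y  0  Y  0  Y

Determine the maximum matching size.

5

A valid assignment of size 5: p1–y7, p2–y2, p4–y3, p5–y8, p6–y6.
The set {p2, p3} has only 1 neighbour ({y2}), so by Hall's theorem at most 5 of the 6 left vertices can be matched.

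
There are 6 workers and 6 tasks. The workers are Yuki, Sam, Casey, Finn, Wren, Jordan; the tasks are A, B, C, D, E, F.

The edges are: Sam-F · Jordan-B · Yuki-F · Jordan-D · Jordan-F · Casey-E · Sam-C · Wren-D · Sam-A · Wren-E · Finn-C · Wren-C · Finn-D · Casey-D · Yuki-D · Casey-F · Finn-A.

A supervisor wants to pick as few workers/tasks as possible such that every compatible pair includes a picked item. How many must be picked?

The 6 edges Yuki–F, Sam–C, Casey–D, Finn–A, Wren–E, Jordan–B form a matching, so any vertex cover needs at least 6 vertices (one per matched edge).
Conversely {Yuki, Sam, Casey, Finn, Wren, Jordan} meets every edge and has exactly 6 vertices, so 6 is optimal.

6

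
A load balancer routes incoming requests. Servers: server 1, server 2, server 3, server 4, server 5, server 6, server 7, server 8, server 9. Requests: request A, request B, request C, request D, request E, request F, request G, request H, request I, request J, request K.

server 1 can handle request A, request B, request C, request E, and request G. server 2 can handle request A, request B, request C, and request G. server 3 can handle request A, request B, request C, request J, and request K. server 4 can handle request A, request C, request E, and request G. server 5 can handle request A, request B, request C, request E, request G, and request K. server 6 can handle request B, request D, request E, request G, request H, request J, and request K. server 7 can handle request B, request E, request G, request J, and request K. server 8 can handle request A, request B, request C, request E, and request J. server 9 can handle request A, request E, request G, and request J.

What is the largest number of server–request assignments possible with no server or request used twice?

8

A valid assignment of size 8: server 1–request C, server 2–request B, server 3–request J, server 4–request A, server 5–request K, server 6–request H, server 7–request G, server 8–request E.
The set {server 1, server 2, server 3, server 4, server 5, server 7, server 8, server 9} has only 7 neighbours ({request A, request B, request C, request E, request G, request J, request K}), so by Hall's theorem at most 8 of the 9 servers can be matched.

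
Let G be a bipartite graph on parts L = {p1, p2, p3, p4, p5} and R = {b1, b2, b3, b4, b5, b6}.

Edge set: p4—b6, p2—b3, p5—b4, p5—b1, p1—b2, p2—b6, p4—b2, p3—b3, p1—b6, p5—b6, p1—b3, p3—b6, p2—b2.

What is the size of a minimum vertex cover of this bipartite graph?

4

{p5, b2, b3, b6} is a vertex cover of size 4: every edge has an endpoint in this set.
No smaller cover exists because p1–b2, p2–b6, p3–b3, p5–b4 is a matching of size 4, and a cover must include an endpoint of each of these disjoint edges (König's theorem).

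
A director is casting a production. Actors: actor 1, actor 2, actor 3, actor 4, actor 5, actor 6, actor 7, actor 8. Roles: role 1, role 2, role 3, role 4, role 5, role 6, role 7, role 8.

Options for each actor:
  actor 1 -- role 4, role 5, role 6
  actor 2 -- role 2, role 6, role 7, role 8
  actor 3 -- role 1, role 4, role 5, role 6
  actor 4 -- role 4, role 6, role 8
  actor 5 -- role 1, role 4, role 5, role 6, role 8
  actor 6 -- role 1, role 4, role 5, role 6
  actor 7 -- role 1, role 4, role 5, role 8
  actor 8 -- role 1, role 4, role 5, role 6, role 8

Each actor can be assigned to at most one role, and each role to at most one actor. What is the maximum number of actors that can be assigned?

6

One maximum matching: actor 1–role 4, actor 2–role 7, actor 3–role 1, actor 4–role 6, actor 5–role 8, actor 6–role 5.
The set {actor 1, actor 3, actor 4, actor 5, actor 6, actor 7, actor 8} has only 5 neighbours ({role 1, role 4, role 5, role 6, role 8}), so by Hall's theorem at most 6 of the 8 actors can be matched.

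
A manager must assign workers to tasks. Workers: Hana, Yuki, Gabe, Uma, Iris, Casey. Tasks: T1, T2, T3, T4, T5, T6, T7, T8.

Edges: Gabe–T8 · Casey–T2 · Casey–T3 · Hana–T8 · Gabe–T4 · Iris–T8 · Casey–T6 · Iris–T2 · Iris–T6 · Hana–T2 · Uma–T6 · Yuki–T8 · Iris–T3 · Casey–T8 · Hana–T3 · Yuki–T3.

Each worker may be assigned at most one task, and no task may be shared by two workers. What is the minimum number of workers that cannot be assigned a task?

1

A valid assignment of size 5: Hana–T2, Yuki–T3, Gabe–T4, Uma–T6, Iris–T8.
The set {Hana, Yuki, Uma, Iris, Casey} has only 4 neighbours ({T2, T3, T6, T8}), so by Hall's theorem at most 5 of the 6 workers can be matched.
That matches 5 of the 6, leaving 1 unmatched; no matching can do better.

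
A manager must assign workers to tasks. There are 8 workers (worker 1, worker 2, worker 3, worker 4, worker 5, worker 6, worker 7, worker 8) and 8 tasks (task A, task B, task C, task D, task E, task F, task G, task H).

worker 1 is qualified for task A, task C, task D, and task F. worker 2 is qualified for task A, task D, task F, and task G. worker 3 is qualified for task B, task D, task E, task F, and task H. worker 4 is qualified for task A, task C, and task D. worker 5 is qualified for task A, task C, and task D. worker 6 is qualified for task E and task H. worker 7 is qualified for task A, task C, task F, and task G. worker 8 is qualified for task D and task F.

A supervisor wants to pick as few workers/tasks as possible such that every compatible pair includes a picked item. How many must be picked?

{worker 3, worker 6, task A, task C, task D, task F, task G} is a vertex cover of size 7: every edge has an endpoint in this set.
No smaller cover exists because worker 1–task F, worker 2–task D, worker 3–task H, worker 4–task C, worker 5–task A, worker 6–task E, worker 7–task G is a matching of size 7, and a cover must include an endpoint of each of these disjoint edges (König's theorem).

7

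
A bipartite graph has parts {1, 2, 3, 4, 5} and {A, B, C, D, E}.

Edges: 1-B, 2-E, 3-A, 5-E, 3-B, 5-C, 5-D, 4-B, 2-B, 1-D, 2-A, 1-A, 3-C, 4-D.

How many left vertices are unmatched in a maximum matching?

0

A valid assignment of size 5: 1-A, 2-B, 3-C, 4-D, 5-E.
This saturates every left vertex, so 5 is the maximum.
That matches 5 of the 5, leaving 0 unmatched; no matching can do better.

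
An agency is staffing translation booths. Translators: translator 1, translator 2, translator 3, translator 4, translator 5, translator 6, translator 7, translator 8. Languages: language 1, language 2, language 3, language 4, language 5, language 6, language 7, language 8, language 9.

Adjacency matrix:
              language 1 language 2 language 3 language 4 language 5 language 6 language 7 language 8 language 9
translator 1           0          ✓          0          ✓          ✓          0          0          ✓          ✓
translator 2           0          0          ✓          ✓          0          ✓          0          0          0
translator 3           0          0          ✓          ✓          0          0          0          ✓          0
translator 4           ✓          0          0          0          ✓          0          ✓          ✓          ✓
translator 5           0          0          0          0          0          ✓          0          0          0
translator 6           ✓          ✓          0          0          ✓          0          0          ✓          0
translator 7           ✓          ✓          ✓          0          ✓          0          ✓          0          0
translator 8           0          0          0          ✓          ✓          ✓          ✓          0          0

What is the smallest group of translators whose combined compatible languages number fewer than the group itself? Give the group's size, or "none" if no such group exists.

A matching saturating every translator exists, for instance translator 1→language 2, translator 2→language 3, translator 3→language 4, translator 4→language 8, translator 5→language 6, translator 6→language 5, translator 7→language 1, translator 8→language 7.
By Hall's marriage theorem, this means |N(S)| ≥ |S| for every subset S, so no violating subset exists.

none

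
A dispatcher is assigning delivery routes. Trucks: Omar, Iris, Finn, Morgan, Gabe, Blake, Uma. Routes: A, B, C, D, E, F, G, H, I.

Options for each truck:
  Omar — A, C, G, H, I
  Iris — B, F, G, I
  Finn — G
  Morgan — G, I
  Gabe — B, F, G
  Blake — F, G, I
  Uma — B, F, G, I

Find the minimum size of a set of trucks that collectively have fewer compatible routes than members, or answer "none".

Take S = {Iris, Finn, Morgan, Gabe, Blake}. Its neighbourhood is {B, F, G, I}, so |N(S)| = 4 < |S| = 5.
Every subset of size less than 5 has at least as many neighbours as members, so 5 is the minimum.

5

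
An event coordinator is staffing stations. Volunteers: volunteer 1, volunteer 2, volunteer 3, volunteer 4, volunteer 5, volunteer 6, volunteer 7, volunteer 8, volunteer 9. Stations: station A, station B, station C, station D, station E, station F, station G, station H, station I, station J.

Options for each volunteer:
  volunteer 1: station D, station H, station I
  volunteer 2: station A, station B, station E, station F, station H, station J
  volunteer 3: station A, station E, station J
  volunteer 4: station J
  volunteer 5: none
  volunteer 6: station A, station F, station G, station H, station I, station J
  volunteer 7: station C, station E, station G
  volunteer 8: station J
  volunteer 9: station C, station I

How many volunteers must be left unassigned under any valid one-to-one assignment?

For example, pair volunteer 1–station H, volunteer 2–station B, volunteer 3–station A, volunteer 4–station J, volunteer 6–station I, volunteer 7–station G, volunteer 9–station C.
The set {volunteer 4, volunteer 5, volunteer 8} has only 1 neighbour ({station J}), so by Hall's theorem at most 7 of the 9 volunteers can be matched.
That matches 7 of the 9, leaving 2 unmatched; no matching can do better.

2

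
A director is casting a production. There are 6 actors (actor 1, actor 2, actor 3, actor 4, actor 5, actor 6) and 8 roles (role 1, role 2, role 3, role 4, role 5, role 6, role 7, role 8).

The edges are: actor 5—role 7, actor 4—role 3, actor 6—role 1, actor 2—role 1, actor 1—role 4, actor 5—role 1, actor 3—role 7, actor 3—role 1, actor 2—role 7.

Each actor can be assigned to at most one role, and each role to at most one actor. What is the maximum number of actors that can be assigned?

One maximum matching: actor 1-role 4, actor 2-role 1, actor 3-role 7, actor 4-role 3.
The set {actor 2, actor 3, actor 5, actor 6} has only 2 neighbours ({role 1, role 7}), so by Hall's theorem at most 4 of the 6 actors can be matched.

4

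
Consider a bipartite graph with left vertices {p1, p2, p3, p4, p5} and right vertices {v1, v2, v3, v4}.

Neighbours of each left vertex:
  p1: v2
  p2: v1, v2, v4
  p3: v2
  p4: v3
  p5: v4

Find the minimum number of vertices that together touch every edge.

4

A maximum matching has 4 edges (e.g. p1–v2, p2–v1, p4–v3, p5–v4).
By König's theorem the minimum vertex cover has the same size. One such cover is {p2, p4, p5, v2}.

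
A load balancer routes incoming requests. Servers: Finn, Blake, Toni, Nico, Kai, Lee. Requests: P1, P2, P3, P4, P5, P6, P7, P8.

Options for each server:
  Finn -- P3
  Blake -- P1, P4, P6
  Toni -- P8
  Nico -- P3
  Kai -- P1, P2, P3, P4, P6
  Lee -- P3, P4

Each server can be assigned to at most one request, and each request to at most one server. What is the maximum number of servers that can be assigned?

5

One maximum matching: Finn-P3, Blake-P6, Toni-P8, Kai-P1, Lee-P4.
The set {Finn, Nico} has only 1 neighbour ({P3}), so by Hall's theorem at most 5 of the 6 servers can be matched.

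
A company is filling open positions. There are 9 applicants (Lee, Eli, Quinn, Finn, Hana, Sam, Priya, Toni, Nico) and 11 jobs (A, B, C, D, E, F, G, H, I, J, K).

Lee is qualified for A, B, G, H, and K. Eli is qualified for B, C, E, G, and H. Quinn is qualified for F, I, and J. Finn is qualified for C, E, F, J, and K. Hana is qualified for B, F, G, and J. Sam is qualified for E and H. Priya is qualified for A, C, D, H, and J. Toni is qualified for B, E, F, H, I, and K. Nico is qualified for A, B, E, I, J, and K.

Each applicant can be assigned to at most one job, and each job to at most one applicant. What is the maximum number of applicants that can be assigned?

9

For example, pair Lee–A, Eli–G, Quinn–F, Finn–K, Hana–B, Sam–H, Priya–D, Toni–E, Nico–J.
All 9 applicants are matched, so no larger matching exists.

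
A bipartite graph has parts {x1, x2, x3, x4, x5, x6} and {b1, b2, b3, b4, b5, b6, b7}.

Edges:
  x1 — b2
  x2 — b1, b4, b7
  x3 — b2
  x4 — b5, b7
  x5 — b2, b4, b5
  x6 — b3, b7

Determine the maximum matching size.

One maximum matching: x1–b2, x2–b4, x4–b7, x5–b5, x6–b3.
The set {x1, x3} has only 1 neighbour ({b2}), so by Hall's theorem at most 5 of the 6 left vertices can be matched.

5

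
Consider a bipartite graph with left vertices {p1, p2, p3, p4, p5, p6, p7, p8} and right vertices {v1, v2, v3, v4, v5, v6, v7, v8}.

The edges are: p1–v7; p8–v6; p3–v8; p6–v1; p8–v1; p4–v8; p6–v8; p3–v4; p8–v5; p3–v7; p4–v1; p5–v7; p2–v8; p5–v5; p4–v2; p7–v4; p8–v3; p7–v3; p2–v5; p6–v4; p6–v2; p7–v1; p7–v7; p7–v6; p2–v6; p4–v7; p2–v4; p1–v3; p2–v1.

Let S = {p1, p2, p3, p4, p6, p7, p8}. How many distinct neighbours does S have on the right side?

The union of neighbours of {p1, p2, p3, p4, p6, p7, p8} is {v1, v2, v3, v4, v5, v6, v7, v8}, which has 8 elements.
Since |N(S)| = 8 ≥ |S| = 7, Hall's condition holds for this subset.

8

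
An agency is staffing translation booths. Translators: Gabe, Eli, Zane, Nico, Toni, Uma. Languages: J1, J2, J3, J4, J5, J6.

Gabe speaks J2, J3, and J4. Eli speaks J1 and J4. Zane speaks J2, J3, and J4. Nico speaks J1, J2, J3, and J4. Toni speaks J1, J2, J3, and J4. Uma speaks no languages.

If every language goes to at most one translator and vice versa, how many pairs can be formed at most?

4

A valid assignment of size 4: Gabe–J4, Eli–J1, Zane–J2, Nico–J3.
The set {Gabe, Eli, Zane, Nico, Toni, Uma} has only 4 neighbours ({J1, J2, J3, J4}), so by Hall's theorem at most 4 of the 6 translators can be matched.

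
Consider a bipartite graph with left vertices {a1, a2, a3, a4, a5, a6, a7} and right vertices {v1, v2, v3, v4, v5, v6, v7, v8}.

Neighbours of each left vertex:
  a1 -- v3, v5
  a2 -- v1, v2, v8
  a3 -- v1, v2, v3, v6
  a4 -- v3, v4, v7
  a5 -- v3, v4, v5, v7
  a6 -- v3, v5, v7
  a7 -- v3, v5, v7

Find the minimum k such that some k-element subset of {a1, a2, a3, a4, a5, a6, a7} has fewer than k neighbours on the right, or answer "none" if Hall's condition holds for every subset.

Take S = {a1, a4, a5, a6, a7}. Its neighbourhood is {v3, v4, v5, v7}, so |N(S)| = 4 < |S| = 5.
Every subset of size less than 5 has at least as many neighbours as members, so 5 is the minimum.

5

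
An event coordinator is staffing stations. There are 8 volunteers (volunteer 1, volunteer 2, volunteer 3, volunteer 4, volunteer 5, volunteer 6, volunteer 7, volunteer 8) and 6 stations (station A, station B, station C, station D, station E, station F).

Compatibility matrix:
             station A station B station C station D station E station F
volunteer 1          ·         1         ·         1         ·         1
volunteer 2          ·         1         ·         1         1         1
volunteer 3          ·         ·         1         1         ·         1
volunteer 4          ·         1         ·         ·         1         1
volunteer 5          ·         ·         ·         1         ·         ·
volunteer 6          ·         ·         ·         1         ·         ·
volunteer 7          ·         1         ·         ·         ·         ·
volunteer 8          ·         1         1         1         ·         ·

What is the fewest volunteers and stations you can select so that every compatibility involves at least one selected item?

5

A maximum matching has 5 edges (e.g. volunteer 1–station B, volunteer 2–station E, volunteer 3–station C, volunteer 4–station F, volunteer 5–station D).
By König's theorem the minimum vertex cover has the same size. One such cover is {station B, station C, station D, station E, station F}.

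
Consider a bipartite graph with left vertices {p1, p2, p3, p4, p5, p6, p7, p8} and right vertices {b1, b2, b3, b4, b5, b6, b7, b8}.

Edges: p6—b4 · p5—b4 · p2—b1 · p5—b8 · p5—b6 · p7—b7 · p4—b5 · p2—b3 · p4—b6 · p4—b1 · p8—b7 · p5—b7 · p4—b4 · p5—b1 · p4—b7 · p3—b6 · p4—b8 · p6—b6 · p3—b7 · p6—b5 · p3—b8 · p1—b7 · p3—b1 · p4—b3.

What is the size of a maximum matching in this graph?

One maximum matching: p1→b7, p2→b3, p3→b8, p4→b1, p5→b6, p6→b5.
The set {p1, p7, p8} has only 1 neighbour ({b7}), so by Hall's theorem at most 6 of the 8 left vertices can be matched.

6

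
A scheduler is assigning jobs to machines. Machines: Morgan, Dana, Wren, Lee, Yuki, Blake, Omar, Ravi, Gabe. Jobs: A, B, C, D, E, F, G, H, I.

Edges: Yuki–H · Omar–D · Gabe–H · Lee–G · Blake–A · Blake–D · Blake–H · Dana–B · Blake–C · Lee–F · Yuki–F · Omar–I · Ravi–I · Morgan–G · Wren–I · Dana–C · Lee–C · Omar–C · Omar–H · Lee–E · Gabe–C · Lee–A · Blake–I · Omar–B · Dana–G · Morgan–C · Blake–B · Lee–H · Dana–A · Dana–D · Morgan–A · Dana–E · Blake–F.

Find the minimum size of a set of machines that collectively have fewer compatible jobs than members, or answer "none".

2

Take S = {Wren, Ravi}. Its neighbourhood is {I}, so |N(S)| = 1 < |S| = 2.
No single vertex violates Hall's condition since each has at least one neighbour, so 2 is the minimum.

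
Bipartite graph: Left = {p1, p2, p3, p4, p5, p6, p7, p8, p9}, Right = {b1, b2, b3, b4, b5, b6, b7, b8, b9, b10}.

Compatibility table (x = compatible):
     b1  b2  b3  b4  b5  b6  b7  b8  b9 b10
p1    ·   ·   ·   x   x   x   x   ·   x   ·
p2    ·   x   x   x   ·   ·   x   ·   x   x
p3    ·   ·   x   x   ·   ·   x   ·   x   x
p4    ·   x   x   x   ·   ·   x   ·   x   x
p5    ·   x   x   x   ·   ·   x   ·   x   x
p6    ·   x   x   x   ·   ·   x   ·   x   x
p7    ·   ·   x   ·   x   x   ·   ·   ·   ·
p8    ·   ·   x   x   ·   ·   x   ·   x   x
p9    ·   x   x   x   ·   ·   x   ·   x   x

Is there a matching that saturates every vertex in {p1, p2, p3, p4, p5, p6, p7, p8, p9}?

The set {p2, p3, p4, p5, p6, p8, p9} has only 6 neighbours ({b10, b2, b3, b4, b7, b9}), so by Hall's theorem at most 8 of the 9 left vertices can be matched.
Hence no matching covers every left vertex.

No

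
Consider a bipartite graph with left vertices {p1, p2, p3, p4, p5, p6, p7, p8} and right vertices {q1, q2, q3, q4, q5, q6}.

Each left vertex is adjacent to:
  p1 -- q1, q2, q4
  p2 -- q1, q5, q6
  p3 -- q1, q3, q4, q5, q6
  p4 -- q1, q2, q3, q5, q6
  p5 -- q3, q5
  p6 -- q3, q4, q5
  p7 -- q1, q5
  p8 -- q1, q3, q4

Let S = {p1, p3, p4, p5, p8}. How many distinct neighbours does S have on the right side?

The union of neighbours of {p1, p3, p4, p5, p8} is {q1, q2, q3, q4, q5, q6}, which has 6 elements.
Since |N(S)| = 6 ≥ |S| = 5, Hall's condition holds for this subset.

6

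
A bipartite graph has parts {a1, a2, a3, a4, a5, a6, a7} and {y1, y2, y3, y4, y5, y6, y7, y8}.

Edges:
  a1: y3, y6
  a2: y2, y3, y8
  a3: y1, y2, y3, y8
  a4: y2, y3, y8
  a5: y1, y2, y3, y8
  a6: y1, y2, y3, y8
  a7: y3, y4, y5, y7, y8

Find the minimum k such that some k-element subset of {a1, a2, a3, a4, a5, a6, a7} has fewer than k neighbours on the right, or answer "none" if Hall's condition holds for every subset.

Take S = {a2, a3, a4, a5, a6}. Its neighbourhood is {y1, y2, y3, y8}, so |N(S)| = 4 < |S| = 5.
Every subset of size less than 5 has at least as many neighbours as members, so 5 is the minimum.

5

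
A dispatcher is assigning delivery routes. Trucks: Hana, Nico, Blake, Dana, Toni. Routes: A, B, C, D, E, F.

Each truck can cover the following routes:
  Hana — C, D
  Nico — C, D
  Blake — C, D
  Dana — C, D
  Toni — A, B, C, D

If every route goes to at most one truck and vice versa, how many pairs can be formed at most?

A valid assignment of size 3: Hana–D, Nico–C, Toni–B.
The set {Hana, Nico, Blake, Dana} has only 2 neighbours ({C, D}), so by Hall's theorem at most 3 of the 5 trucks can be matched.

3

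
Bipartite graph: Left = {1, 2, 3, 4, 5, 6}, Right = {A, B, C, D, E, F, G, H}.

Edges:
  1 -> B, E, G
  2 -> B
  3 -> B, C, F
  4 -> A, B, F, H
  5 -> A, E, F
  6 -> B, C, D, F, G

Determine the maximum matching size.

6

For example, pair 1→E, 2→B, 3→C, 4→H, 5→F, 6→G.
All 6 left vertices are matched, so no larger matching exists.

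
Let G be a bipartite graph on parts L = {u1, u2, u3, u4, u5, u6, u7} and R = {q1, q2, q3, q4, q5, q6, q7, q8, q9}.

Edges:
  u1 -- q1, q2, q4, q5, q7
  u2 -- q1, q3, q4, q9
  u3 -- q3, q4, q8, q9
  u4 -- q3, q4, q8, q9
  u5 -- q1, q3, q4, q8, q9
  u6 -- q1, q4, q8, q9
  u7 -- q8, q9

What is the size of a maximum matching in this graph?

6

For example, pair u1→q7, u2→q3, u3→q9, u4→q4, u5→q1, u6→q8.
The set {u2, u3, u4, u5, u6, u7} has only 5 neighbours ({q1, q3, q4, q8, q9}), so by Hall's theorem at most 6 of the 7 left vertices can be matched.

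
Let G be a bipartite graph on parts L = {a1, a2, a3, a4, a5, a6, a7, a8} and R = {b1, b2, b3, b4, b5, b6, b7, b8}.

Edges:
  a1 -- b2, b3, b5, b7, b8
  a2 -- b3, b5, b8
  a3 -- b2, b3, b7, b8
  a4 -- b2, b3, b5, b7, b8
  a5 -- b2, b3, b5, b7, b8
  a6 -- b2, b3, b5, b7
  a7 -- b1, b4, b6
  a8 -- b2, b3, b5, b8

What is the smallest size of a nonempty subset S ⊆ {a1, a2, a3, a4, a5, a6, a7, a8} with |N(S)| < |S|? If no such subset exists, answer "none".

Take S = {a1, a2, a3, a4, a5, a6}. Its neighbourhood is {b2, b3, b5, b7, b8}, so |N(S)| = 5 < |S| = 6.
Every subset of size less than 6 has at least as many neighbours as members, so 6 is the minimum.

6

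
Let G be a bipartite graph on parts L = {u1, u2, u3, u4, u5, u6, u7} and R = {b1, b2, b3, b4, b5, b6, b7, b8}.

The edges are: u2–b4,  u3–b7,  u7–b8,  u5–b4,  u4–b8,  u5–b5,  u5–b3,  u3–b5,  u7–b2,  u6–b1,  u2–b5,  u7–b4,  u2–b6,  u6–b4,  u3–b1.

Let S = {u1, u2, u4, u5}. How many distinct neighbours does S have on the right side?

5

The union of neighbours of {u1, u2, u4, u5} is {b3, b4, b5, b6, b8}, which has 5 elements.
Since |N(S)| = 5 ≥ |S| = 4, Hall's condition holds for this subset.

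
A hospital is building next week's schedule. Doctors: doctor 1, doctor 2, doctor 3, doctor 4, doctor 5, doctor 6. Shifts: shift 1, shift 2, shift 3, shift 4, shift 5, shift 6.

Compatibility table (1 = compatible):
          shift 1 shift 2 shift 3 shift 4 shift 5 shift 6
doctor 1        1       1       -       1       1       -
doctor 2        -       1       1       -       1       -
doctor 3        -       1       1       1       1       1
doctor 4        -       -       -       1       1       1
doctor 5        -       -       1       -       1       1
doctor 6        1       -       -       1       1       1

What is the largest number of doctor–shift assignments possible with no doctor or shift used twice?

One maximum matching: doctor 1→shift 1, doctor 2→shift 3, doctor 3→shift 2, doctor 4→shift 4, doctor 5→shift 5, doctor 6→shift 6.
All 6 doctors are matched, so no larger matching exists.

6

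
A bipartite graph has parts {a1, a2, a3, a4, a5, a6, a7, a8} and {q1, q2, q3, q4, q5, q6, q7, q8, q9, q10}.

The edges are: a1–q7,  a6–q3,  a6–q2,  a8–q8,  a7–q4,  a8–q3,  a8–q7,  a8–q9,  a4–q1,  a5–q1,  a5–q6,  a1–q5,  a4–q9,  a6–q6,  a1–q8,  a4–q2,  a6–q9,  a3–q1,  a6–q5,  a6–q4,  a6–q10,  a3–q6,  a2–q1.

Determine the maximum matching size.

A valid assignment of size 7: a1-q7, a2-q1, a3-q6, a4-q2, a6-q9, a7-q4, a8-q8.
The set {a2, a3, a5} has only 2 neighbours ({q1, q6}), so by Hall's theorem at most 7 of the 8 left vertices can be matched.

7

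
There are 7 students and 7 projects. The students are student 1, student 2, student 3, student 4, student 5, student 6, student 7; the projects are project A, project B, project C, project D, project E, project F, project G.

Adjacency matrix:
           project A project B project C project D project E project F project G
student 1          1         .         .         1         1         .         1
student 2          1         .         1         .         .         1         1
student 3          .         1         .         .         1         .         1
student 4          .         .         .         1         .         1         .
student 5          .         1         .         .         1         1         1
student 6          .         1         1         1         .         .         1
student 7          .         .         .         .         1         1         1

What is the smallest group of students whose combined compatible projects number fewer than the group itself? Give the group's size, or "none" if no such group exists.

none

A matching saturating every student exists, for instance student 1→project A, student 2→project C, student 3→project B, student 4→project D, student 5→project F, student 6→project G, student 7→project E.
By Hall's marriage theorem, this means |N(S)| ≥ |S| for every subset S, so no violating subset exists.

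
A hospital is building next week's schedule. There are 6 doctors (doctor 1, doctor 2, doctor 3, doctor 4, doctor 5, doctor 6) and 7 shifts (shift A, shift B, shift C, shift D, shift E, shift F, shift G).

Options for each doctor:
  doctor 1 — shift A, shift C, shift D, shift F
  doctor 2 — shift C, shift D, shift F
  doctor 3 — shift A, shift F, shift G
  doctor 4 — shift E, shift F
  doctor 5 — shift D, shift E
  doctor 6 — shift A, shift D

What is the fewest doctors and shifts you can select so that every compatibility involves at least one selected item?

6

A maximum matching has 6 edges (e.g. doctor 1–shift F, doctor 2–shift C, doctor 3–shift G, doctor 4–shift E, doctor 5–shift D, doctor 6–shift A).
By König's theorem the minimum vertex cover has the same size. One such cover is {doctor 1, doctor 2, doctor 3, doctor 4, doctor 5, doctor 6}.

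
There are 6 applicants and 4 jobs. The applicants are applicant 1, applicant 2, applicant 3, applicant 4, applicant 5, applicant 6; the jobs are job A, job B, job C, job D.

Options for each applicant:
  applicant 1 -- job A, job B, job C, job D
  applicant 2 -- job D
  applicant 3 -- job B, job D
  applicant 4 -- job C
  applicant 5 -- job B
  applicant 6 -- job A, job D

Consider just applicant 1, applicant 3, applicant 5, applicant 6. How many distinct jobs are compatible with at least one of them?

4

The union of neighbours of {applicant 1, applicant 3, applicant 5, applicant 6} is {job A, job B, job C, job D}, which has 4 elements.
Since |N(S)| = 4 ≥ |S| = 4, Hall's condition holds for this subset.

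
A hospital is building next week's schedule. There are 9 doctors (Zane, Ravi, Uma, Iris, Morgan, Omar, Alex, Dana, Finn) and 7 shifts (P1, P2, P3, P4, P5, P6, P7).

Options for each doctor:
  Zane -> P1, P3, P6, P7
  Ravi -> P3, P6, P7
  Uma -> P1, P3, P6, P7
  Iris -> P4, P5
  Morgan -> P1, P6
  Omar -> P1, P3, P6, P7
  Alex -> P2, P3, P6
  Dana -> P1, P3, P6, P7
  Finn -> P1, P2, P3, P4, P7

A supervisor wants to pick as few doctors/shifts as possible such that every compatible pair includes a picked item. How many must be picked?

7

A maximum matching has 7 edges (e.g. Zane–P6, Ravi–P3, Uma–P7, Iris–P5, Morgan–P1, Alex–P2, Finn–P4).
By König's theorem the minimum vertex cover has the same size. One such cover is {Iris, Alex, Finn, P1, P3, P6, P7}.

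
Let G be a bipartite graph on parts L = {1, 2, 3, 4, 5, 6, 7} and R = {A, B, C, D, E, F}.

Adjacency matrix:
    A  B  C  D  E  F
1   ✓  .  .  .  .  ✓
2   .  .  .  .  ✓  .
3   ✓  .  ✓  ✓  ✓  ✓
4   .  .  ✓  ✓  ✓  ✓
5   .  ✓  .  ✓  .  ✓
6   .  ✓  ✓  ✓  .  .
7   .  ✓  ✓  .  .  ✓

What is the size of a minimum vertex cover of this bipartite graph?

A maximum matching has 6 edges (e.g. 1–A, 2–E, 3–D, 4–C, 5–F, 6–B).
By König's theorem the minimum vertex cover has the same size. One such cover is {A, B, C, D, E, F}.

6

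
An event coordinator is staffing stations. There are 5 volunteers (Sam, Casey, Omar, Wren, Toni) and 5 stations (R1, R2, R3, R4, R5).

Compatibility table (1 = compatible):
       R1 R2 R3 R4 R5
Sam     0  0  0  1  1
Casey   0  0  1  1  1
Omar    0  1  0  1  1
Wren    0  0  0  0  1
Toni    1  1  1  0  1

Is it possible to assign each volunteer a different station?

Yes

One maximum matching: Sam–R4, Casey–R3, Omar–R2, Wren–R5, Toni–R1.
Every volunteer is matched, so this is a perfect matching.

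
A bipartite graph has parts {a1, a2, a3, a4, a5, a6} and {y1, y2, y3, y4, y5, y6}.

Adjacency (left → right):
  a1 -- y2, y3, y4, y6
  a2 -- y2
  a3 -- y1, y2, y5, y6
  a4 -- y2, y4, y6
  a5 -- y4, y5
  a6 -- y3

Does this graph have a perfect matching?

Yes

A valid assignment of size 6: a1-y6, a2-y2, a3-y1, a4-y4, a5-y5, a6-y3.
Every left vertex is matched, so this is a perfect matching.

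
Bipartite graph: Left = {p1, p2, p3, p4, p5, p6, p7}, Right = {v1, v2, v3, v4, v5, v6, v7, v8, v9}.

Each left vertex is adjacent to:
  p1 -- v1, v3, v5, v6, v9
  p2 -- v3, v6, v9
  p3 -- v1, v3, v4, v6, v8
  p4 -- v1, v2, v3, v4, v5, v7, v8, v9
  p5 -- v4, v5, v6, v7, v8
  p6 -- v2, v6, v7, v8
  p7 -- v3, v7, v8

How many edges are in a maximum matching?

One maximum matching: p1→v3, p2→v9, p3→v1, p4→v8, p5→v6, p6→v2, p7→v7.
This saturates every left vertex, so 7 is the maximum.

7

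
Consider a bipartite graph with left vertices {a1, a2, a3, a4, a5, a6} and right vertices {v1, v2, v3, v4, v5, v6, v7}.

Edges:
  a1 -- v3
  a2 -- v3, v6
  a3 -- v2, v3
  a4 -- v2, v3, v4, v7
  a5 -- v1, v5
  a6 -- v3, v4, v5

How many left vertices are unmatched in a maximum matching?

0

One maximum matching: a1→v3, a2→v6, a3→v2, a4→v7, a5→v1, a6→v4.
This saturates every left vertex, so 6 is the maximum.
That matches 6 of the 6, leaving 0 unmatched; no matching can do better.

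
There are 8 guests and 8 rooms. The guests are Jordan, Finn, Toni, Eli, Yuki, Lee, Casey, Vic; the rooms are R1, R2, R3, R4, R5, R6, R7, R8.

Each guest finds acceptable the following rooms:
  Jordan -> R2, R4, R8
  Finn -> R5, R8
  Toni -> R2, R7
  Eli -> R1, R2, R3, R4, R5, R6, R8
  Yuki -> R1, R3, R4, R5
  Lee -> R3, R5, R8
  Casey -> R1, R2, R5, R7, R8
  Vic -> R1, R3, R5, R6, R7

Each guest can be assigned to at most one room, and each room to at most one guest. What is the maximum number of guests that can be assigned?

8

For example, pair Jordan→R2, Finn→R5, Toni→R7, Eli→R3, Yuki→R4, Lee→R8, Casey→R1, Vic→R6.
This saturates every guest, so 8 is the maximum.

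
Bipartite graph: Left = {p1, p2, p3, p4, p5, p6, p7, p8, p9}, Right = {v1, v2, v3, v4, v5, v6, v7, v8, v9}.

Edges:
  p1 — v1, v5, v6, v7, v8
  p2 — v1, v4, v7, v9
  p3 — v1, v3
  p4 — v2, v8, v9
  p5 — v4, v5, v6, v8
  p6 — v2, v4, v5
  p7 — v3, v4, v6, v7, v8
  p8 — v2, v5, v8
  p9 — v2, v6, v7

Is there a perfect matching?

For example, pair p1-v1, p2-v7, p3-v3, p4-v9, p5-v6, p6-v5, p7-v4, p8-v8, p9-v2.
Every left vertex is matched, so this is a perfect matching.

Yes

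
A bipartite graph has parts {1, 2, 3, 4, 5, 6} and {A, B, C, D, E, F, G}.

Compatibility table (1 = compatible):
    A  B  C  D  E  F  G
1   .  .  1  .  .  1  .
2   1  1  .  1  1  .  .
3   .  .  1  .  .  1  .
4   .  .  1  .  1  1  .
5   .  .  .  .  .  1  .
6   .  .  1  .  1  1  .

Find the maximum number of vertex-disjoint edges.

For example, pair 1-C, 2-B, 3-F, 4-E.
The set {1, 3, 4, 5, 6} has only 3 neighbours ({C, E, F}), so by Hall's theorem at most 4 of the 6 left vertices can be matched.

4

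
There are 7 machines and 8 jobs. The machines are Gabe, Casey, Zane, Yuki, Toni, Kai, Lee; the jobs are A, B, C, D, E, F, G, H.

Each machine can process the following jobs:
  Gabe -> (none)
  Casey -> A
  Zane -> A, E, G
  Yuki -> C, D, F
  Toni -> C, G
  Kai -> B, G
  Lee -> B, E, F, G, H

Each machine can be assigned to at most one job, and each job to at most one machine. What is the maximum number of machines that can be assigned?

For example, pair Casey→A, Zane→E, Yuki→F, Toni→C, Kai→B, Lee→G.
The set {Gabe} has only 0 neighbours (∅), so by Hall's theorem at most 6 of the 7 machines can be matched.

6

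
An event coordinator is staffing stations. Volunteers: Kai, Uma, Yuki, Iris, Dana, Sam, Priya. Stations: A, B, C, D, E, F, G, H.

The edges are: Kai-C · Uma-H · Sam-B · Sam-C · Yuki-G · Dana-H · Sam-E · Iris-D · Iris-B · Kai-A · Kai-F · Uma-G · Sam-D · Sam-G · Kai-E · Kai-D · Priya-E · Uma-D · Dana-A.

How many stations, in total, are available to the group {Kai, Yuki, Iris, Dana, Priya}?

The union of neighbours of {Kai, Yuki, Iris, Dana, Priya} is {A, B, C, D, E, F, G, H}, which has 8 elements.
Since |N(S)| = 8 ≥ |S| = 5, Hall's condition holds for this subset.

8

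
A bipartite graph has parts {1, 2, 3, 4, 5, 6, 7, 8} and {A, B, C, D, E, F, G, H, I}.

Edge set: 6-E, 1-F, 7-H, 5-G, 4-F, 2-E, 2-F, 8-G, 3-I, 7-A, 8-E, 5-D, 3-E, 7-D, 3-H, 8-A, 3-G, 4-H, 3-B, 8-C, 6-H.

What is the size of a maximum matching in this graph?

7

For example, pair 1–F, 2–E, 3–B, 4–H, 5–G, 7–D, 8–C.
The set {1, 2, 4, 6} has only 3 neighbours ({E, F, H}), so by Hall's theorem at most 7 of the 8 left vertices can be matched.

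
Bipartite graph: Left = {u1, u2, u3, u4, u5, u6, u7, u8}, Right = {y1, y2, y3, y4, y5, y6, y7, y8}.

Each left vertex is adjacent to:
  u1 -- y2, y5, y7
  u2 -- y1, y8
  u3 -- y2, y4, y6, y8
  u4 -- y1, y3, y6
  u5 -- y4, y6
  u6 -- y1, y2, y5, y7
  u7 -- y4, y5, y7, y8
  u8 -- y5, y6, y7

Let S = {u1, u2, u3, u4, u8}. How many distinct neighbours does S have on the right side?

8

The union of neighbours of {u1, u2, u3, u4, u8} is {y1, y2, y3, y4, y5, y6, y7, y8}, which has 8 elements.
Since |N(S)| = 8 ≥ |S| = 5, Hall's condition holds for this subset.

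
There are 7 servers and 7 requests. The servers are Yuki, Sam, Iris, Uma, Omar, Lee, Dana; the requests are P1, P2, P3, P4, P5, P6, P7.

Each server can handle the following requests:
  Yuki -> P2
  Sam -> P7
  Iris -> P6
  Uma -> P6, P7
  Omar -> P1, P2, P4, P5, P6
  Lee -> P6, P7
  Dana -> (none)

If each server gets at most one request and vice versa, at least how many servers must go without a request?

One maximum matching: Yuki-P2, Sam-P7, Iris-P6, Omar-P1.
The set {Sam, Iris, Uma, Lee, Dana} has only 2 neighbours ({P6, P7}), so by Hall's theorem at most 4 of the 7 servers can be matched.
That matches 4 of the 7, leaving 3 unmatched; no matching can do better.

3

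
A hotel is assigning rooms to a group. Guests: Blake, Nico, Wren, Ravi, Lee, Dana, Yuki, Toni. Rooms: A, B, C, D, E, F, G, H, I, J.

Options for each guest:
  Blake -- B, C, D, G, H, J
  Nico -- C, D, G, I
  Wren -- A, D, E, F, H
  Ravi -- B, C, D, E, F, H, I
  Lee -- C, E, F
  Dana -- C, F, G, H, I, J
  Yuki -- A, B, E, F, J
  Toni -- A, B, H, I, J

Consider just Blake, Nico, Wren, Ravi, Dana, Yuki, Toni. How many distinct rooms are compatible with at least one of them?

The union of neighbours of {Blake, Nico, Wren, Ravi, Dana, Yuki, Toni} is {A, B, C, D, E, F, G, H, I, J}, which has 10 elements.
Since |N(S)| = 10 ≥ |S| = 7, Hall's condition holds for this subset.

10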